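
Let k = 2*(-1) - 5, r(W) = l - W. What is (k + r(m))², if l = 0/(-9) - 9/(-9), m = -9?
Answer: 9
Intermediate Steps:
l = 1 (l = 0*(-⅑) - 9*(-⅑) = 0 + 1 = 1)
r(W) = 1 - W
k = -7 (k = -2 - 5 = -7)
(k + r(m))² = (-7 + (1 - 1*(-9)))² = (-7 + (1 + 9))² = (-7 + 10)² = 3² = 9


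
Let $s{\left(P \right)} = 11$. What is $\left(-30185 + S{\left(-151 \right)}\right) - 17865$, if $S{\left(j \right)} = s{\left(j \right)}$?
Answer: $-48039$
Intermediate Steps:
$S{\left(j \right)} = 11$
$\left(-30185 + S{\left(-151 \right)}\right) - 17865 = \left(-30185 + 11\right) - 17865 = -30174 - 17865 = -48039$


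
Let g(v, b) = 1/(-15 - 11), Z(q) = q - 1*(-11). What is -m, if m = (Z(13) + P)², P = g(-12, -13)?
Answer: -388129/676 ≈ -574.16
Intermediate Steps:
Z(q) = 11 + q (Z(q) = q + 11 = 11 + q)
g(v, b) = -1/26 (g(v, b) = 1/(-26) = -1/26)
P = -1/26 ≈ -0.038462
m = 388129/676 (m = ((11 + 13) - 1/26)² = (24 - 1/26)² = (623/26)² = 388129/676 ≈ 574.16)
-m = -1*388129/676 = -388129/676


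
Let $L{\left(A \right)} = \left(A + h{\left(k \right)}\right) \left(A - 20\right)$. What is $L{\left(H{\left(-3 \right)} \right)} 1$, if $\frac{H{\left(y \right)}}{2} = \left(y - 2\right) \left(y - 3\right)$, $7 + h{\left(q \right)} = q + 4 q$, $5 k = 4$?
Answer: $2280$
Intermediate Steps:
$k = \frac{4}{5}$ ($k = \frac{1}{5} \cdot 4 = \frac{4}{5} \approx 0.8$)
$h{\left(q \right)} = -7 + 5 q$ ($h{\left(q \right)} = -7 + \left(q + 4 q\right) = -7 + 5 q$)
$H{\left(y \right)} = 2 \left(-3 + y\right) \left(-2 + y\right)$ ($H{\left(y \right)} = 2 \left(y - 2\right) \left(y - 3\right) = 2 \left(-2 + y\right) \left(-3 + y\right) = 2 \left(-3 + y\right) \left(-2 + y\right)$)
$L{\left(A \right)} = \left(-20 + A\right) \left(-3 + A\right)$ ($L{\left(A \right)} = \left(A + \left(-7 + 5 \cdot \frac{4}{5}\right)\right) \left(A - 20\right) = \left(A + \left(-7 + 4\right)\right) \left(-20 + A\right) = \left(A - 3\right) \left(-20 + A\right) = \left(-3 + A\right) \left(-20 + A\right) = \left(-20 + A\right) \left(-3 + A\right)$)
$L{\left(H{\left(-3 \right)} \right)} 1 = \left(60 + \left(12 - -30 + 2 \left(-3\right)^{2}\right)^{2} - 23 \left(12 - -30 + 2 \left(-3\right)^{2}\right)\right) 1 = \left(60 + \left(12 + 30 + 2 \cdot 9\right)^{2} - 23 \left(12 + 30 + 2 \cdot 9\right)\right) 1 = \left(60 + \left(12 + 30 + 18\right)^{2} - 23 \left(12 + 30 + 18\right)\right) 1 = \left(60 + 60^{2} - 1380\right) 1 = \left(60 + 3600 - 1380\right) 1 = 2280 \cdot 1 = 2280$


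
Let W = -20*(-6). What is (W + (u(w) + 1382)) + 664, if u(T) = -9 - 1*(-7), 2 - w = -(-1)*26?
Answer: 2164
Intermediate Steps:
w = -24 (w = 2 - (-1)*(-1*26) = 2 - (-1)*(-26) = 2 - 1*26 = 2 - 26 = -24)
u(T) = -2 (u(T) = -9 + 7 = -2)
W = 120
(W + (u(w) + 1382)) + 664 = (120 + (-2 + 1382)) + 664 = (120 + 1380) + 664 = 1500 + 664 = 2164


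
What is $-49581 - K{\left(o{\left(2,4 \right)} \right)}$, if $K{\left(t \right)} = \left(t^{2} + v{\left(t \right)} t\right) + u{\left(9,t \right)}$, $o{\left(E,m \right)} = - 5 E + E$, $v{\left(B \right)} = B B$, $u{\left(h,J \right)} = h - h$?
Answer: $-49133$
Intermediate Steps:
$u{\left(h,J \right)} = 0$
$v{\left(B \right)} = B^{2}$
$o{\left(E,m \right)} = - 4 E$
$K{\left(t \right)} = t^{2} + t^{3}$ ($K{\left(t \right)} = \left(t^{2} + t^{2} t\right) + 0 = \left(t^{2} + t^{3}\right) + 0 = t^{2} + t^{3}$)
$-49581 - K{\left(o{\left(2,4 \right)} \right)} = -49581 - \left(\left(-4\right) 2\right)^{2} \left(1 - 8\right) = -49581 - \left(-8\right)^{2} \left(1 - 8\right) = -49581 - 64 \left(-7\right) = -49581 - -448 = -49581 + 448 = -49133$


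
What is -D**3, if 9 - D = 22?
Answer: 2197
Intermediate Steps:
D = -13 (D = 9 - 1*22 = 9 - 22 = -13)
-D**3 = -1*(-13)**3 = -1*(-2197) = 2197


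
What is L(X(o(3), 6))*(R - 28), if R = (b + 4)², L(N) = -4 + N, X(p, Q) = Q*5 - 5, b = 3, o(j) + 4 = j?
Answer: 441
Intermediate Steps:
o(j) = -4 + j
X(p, Q) = -5 + 5*Q (X(p, Q) = 5*Q - 5 = -5 + 5*Q)
R = 49 (R = (3 + 4)² = 7² = 49)
L(X(o(3), 6))*(R - 28) = (-4 + (-5 + 5*6))*(49 - 28) = (-4 + (-5 + 30))*21 = (-4 + 25)*21 = 21*21 = 441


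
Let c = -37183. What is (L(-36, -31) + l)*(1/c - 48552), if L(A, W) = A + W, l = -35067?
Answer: 63427727003278/37183 ≈ 1.7058e+9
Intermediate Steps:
(L(-36, -31) + l)*(1/c - 48552) = ((-36 - 31) - 35067)*(1/(-37183) - 48552) = (-67 - 35067)*(-1/37183 - 48552) = -35134*(-1805309017/37183) = 63427727003278/37183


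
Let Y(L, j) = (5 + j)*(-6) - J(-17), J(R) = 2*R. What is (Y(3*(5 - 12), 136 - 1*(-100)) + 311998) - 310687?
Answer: -101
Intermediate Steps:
Y(L, j) = 4 - 6*j (Y(L, j) = (5 + j)*(-6) - 2*(-17) = (-30 - 6*j) - 1*(-34) = (-30 - 6*j) + 34 = 4 - 6*j)
(Y(3*(5 - 12), 136 - 1*(-100)) + 311998) - 310687 = ((4 - 6*(136 - 1*(-100))) + 311998) - 310687 = ((4 - 6*(136 + 100)) + 311998) - 310687 = ((4 - 6*236) + 311998) - 310687 = ((4 - 1416) + 311998) - 310687 = (-1412 + 311998) - 310687 = 310586 - 310687 = -101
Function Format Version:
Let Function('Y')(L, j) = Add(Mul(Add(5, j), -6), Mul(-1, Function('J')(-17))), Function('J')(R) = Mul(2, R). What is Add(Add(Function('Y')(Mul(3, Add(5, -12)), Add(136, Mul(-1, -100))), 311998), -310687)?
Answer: -101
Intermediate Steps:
Function('Y')(L, j) = Add(4, Mul(-6, j)) (Function('Y')(L, j) = Add(Mul(Add(5, j), -6), Mul(-1, Mul(2, -17))) = Add(Add(-30, Mul(-6, j)), Mul(-1, -34)) = Add(Add(-30, Mul(-6, j)), 34) = Add(4, Mul(-6, j)))
Add(Add(Function('Y')(Mul(3, Add(5, -12)), Add(136, Mul(-1, -100))), 311998), -310687) = Add(Add(Add(4, Mul(-6, Add(136, Mul(-1, -100)))), 311998), -310687) = Add(Add(Add(4, Mul(-6, Add(136, 100))), 311998), -310687) = Add(Add(Add(4, Mul(-6, 236)), 311998), -310687) = Add(Add(Add(4, -1416), 311998), -310687) = Add(Add(-1412, 311998), -310687) = Add(310586, -310687) = -101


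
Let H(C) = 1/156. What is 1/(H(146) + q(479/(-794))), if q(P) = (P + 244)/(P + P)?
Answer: -74724/15073567 ≈ -0.0049573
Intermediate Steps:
q(P) = (244 + P)/(2*P) (q(P) = (244 + P)/((2*P)) = (244 + P)*(1/(2*P)) = (244 + P)/(2*P))
H(C) = 1/156
1/(H(146) + q(479/(-794))) = 1/(1/156 + (244 + 479/(-794))/(2*((479/(-794))))) = 1/(1/156 + (244 + 479*(-1/794))/(2*((479*(-1/794))))) = 1/(1/156 + (244 - 479/794)/(2*(-479/794))) = 1/(1/156 + (½)*(-794/479)*(193257/794)) = 1/(1/156 - 193257/958) = 1/(-15073567/74724) = -74724/15073567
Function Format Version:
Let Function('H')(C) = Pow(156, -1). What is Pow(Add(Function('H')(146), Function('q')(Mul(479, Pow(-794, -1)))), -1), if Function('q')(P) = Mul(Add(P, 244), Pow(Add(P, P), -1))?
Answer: Rational(-74724, 15073567) ≈ -0.0049573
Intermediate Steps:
Function('q')(P) = Mul(Rational(1, 2), Pow(P, -1), Add(244, P)) (Function('q')(P) = Mul(Add(244, P), Pow(Mul(2, P), -1)) = Mul(Add(244, P), Mul(Rational(1, 2), Pow(P, -1))) = Mul(Rational(1, 2), Pow(P, -1), Add(244, P)))
Function('H')(C) = Rational(1, 156)
Pow(Add(Function('H')(146), Function('q')(Mul(479, Pow(-794, -1)))), -1) = Pow(Add(Rational(1, 156), Mul(Rational(1, 2), Pow(Mul(479, Pow(-794, -1)), -1), Add(244, Mul(479, Pow(-794, -1))))), -1) = Pow(Add(Rational(1, 156), Mul(Rational(1, 2), Pow(Mul(479, Rational(-1, 794)), -1), Add(244, Mul(479, Rational(-1, 794))))), -1) = Pow(Add(Rational(1, 156), Mul(Rational(1, 2), Pow(Rational(-479, 794), -1), Add(244, Rational(-479, 794)))), -1) = Pow(Add(Rational(1, 156), Mul(Rational(1, 2), Rational(-794, 479), Rational(193257, 794))), -1) = Pow(Add(Rational(1, 156), Rational(-193257, 958)), -1) = Pow(Rational(-15073567, 74724), -1) = Rational(-74724, 15073567)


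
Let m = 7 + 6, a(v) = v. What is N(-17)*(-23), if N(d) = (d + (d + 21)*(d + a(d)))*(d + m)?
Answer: -14076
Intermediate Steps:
m = 13
N(d) = (13 + d)*(d + 2*d*(21 + d)) (N(d) = (d + (d + 21)*(d + d))*(d + 13) = (d + (21 + d)*(2*d))*(13 + d) = (d + 2*d*(21 + d))*(13 + d) = (13 + d)*(d + 2*d*(21 + d)))
N(-17)*(-23) = -17*(559 + 2*(-17)² + 69*(-17))*(-23) = -17*(559 + 2*289 - 1173)*(-23) = -17*(559 + 578 - 1173)*(-23) = -17*(-36)*(-23) = 612*(-23) = -14076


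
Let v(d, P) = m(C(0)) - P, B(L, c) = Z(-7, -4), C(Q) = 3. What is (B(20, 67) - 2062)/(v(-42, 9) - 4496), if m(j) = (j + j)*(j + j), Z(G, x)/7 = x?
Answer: 2090/4469 ≈ 0.46767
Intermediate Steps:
Z(G, x) = 7*x
B(L, c) = -28 (B(L, c) = 7*(-4) = -28)
m(j) = 4*j² (m(j) = (2*j)*(2*j) = 4*j²)
v(d, P) = 36 - P (v(d, P) = 4*3² - P = 4*9 - P = 36 - P)
(B(20, 67) - 2062)/(v(-42, 9) - 4496) = (-28 - 2062)/((36 - 1*9) - 4496) = -2090/((36 - 9) - 4496) = -2090/(27 - 4496) = -2090/(-4469) = -2090*(-1/4469) = 2090/4469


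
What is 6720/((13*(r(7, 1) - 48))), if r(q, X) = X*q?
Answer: -6720/533 ≈ -12.608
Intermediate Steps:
6720/((13*(r(7, 1) - 48))) = 6720/((13*(1*7 - 48))) = 6720/((13*(7 - 48))) = 6720/((13*(-41))) = 6720/(-533) = 6720*(-1/533) = -6720/533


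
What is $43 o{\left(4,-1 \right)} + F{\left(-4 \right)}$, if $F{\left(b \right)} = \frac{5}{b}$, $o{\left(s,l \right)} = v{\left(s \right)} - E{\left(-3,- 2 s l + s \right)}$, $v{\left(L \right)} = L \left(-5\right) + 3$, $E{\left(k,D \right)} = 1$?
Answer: $- \frac{3101}{4} \approx -775.25$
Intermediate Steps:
$v{\left(L \right)} = 3 - 5 L$ ($v{\left(L \right)} = - 5 L + 3 = 3 - 5 L$)
$o{\left(s,l \right)} = 2 - 5 s$ ($o{\left(s,l \right)} = \left(3 - 5 s\right) - 1 = 2 - 5 s$)
$43 o{\left(4,-1 \right)} + F{\left(-4 \right)} = 43 \left(2 - 20\right) + \frac{5}{-4} = 43 \left(2 - 20\right) + 5 \left(- \frac{1}{4}\right) = 43 \left(-18\right) - \frac{5}{4} = -774 - \frac{5}{4} = - \frac{3101}{4}$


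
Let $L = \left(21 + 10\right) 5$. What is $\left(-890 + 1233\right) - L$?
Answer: $188$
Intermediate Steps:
$L = 155$ ($L = 31 \cdot 5 = 155$)
$\left(-890 + 1233\right) - L = \left(-890 + 1233\right) - 155 = 343 - 155 = 188$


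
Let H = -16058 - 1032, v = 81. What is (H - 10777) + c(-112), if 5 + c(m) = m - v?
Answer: -28065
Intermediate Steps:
H = -17090
c(m) = -86 + m (c(m) = -5 + (m - 1*81) = -5 + (m - 81) = -5 + (-81 + m) = -86 + m)
(H - 10777) + c(-112) = (-17090 - 10777) + (-86 - 112) = -27867 - 198 = -28065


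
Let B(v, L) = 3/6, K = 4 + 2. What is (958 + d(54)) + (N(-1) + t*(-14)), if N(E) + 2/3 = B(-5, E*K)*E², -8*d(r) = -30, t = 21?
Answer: 8011/12 ≈ 667.58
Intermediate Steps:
K = 6
d(r) = 15/4 (d(r) = -⅛*(-30) = 15/4)
B(v, L) = ½ (B(v, L) = 3*(⅙) = ½)
N(E) = -⅔ + E²/2
(958 + d(54)) + (N(-1) + t*(-14)) = (958 + 15/4) + ((-⅔ + (½)*(-1)²) + 21*(-14)) = 3847/4 + ((-⅔ + (½)*1) - 294) = 3847/4 + ((-⅔ + ½) - 294) = 3847/4 + (-⅙ - 294) = 3847/4 - 1765/6 = 8011/12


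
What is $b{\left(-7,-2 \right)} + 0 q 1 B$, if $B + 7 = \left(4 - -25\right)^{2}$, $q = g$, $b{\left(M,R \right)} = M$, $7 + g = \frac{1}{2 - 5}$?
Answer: $-7$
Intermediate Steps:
$g = - \frac{22}{3}$ ($g = -7 + \frac{1}{2 - 5} = -7 + \frac{1}{-3} = -7 - \frac{1}{3} = - \frac{22}{3} \approx -7.3333$)
$q = - \frac{22}{3} \approx -7.3333$
$B = 834$ ($B = -7 + \left(4 - -25\right)^{2} = -7 + \left(4 + 25\right)^{2} = -7 + 29^{2} = -7 + 841 = 834$)
$b{\left(-7,-2 \right)} + 0 q 1 B = -7 + 0 \left(- \frac{22}{3}\right) 1 \cdot 834 = -7 + 0 \cdot 1 \cdot 834 = -7 + 0 \cdot 834 = -7 + 0 = -7$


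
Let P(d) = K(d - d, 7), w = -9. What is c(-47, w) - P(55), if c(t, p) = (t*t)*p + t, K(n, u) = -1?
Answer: -19927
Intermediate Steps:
P(d) = -1
c(t, p) = t + p*t² (c(t, p) = t²*p + t = p*t² + t = t + p*t²)
c(-47, w) - P(55) = -47*(1 - 9*(-47)) - 1*(-1) = -47*(1 + 423) + 1 = -47*424 + 1 = -19928 + 1 = -19927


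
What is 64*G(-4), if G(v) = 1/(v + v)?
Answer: -8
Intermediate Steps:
G(v) = 1/(2*v)
64*G(-4) = 64*((½)/(-4)) = 64*((½)*(-¼)) = 64*(-⅛) = -8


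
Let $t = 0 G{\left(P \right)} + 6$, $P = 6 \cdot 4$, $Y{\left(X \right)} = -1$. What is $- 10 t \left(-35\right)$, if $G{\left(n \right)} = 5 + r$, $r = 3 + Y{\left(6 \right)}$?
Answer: $2100$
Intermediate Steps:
$P = 24$
$r = 2$ ($r = 3 - 1 = 2$)
$G{\left(n \right)} = 7$ ($G{\left(n \right)} = 5 + 2 = 7$)
$t = 6$ ($t = 0 \cdot 7 + 6 = 0 + 6 = 6$)
$- 10 t \left(-35\right) = \left(-10\right) 6 \left(-35\right) = \left(-60\right) \left(-35\right) = 2100$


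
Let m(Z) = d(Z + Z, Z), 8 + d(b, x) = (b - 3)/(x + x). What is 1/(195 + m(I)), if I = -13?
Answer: 26/4891 ≈ 0.0053159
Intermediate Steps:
d(b, x) = -8 + (-3 + b)/(2*x) (d(b, x) = -8 + (b - 3)/(x + x) = -8 + (-3 + b)/((2*x)) = -8 + (-3 + b)*(1/(2*x)) = -8 + (-3 + b)/(2*x))
m(Z) = (-3 - 14*Z)/(2*Z) (m(Z) = (-3 + (Z + Z) - 16*Z)/(2*Z) = (-3 + 2*Z - 16*Z)/(2*Z) = (-3 - 14*Z)/(2*Z))
1/(195 + m(I)) = 1/(195 + (-7 - 3/2/(-13))) = 1/(195 + (-7 - 3/2*(-1/13))) = 1/(195 + (-7 + 3/26)) = 1/(195 - 179/26) = 1/(4891/26) = 26/4891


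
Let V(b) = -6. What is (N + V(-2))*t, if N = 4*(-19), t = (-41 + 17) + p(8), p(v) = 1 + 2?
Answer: 1722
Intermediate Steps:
p(v) = 3
t = -21 (t = (-41 + 17) + 3 = -24 + 3 = -21)
N = -76
(N + V(-2))*t = (-76 - 6)*(-21) = -82*(-21) = 1722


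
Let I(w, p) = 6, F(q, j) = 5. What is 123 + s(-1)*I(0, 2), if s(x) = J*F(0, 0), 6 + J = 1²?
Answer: -27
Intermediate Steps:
J = -5 (J = -6 + 1² = -6 + 1 = -5)
s(x) = -25 (s(x) = -5*5 = -25)
123 + s(-1)*I(0, 2) = 123 - 25*6 = 123 - 150 = -27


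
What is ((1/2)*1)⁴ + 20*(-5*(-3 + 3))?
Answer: 1/16 ≈ 0.062500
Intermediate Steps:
((1/2)*1)⁴ + 20*(-5*(-3 + 3)) = ((1*(½))*1)⁴ + 20*(-5*0) = ((½)*1)⁴ + 20*0 = (½)⁴ + 0 = 1/16 + 0 = 1/16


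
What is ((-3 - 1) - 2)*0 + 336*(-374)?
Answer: -125664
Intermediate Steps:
((-3 - 1) - 2)*0 + 336*(-374) = (-4 - 2)*0 - 125664 = -6*0 - 125664 = 0 - 125664 = -125664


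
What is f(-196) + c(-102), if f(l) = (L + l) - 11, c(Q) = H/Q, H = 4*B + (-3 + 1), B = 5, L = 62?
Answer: -2468/17 ≈ -145.18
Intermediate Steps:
H = 18 (H = 4*5 + (-3 + 1) = 20 - 2 = 18)
c(Q) = 18/Q
f(l) = 51 + l (f(l) = (62 + l) - 11 = 51 + l)
f(-196) + c(-102) = (51 - 196) + 18/(-102) = -145 + 18*(-1/102) = -145 - 3/17 = -2468/17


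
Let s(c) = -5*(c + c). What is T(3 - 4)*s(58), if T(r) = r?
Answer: 580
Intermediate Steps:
s(c) = -10*c
T(3 - 4)*s(58) = (3 - 4)*(-10*58) = -1*(-580) = 580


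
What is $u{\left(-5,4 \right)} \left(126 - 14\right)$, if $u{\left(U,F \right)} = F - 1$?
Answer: $336$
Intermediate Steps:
$u{\left(U,F \right)} = -1 + F$
$u{\left(-5,4 \right)} \left(126 - 14\right) = \left(-1 + 4\right) \left(126 - 14\right) = 3 \cdot 112 = 336$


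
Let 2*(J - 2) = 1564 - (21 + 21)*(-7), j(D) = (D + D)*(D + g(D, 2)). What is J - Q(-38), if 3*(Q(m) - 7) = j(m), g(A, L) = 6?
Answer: 340/3 ≈ 113.33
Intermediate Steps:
j(D) = 2*D*(6 + D) (j(D) = (D + D)*(D + 6) = (2*D)*(6 + D) = 2*D*(6 + D))
Q(m) = 7 + 2*m*(6 + m)/3 (Q(m) = 7 + (2*m*(6 + m))/3 = 7 + 2*m*(6 + m)/3)
J = 931 (J = 2 + (1564 - (21 + 21)*(-7))/2 = 2 + (1564 - 42*(-7))/2 = 2 + (1564 - 1*(-294))/2 = 2 + (1564 + 294)/2 = 2 + (½)*1858 = 2 + 929 = 931)
J - Q(-38) = 931 - (7 + (⅔)*(-38)*(6 - 38)) = 931 - (7 + (⅔)*(-38)*(-32)) = 931 - (7 + 2432/3) = 931 - 1*2453/3 = 931 - 2453/3 = 340/3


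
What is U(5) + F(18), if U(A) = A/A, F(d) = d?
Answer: 19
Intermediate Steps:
U(A) = 1
U(5) + F(18) = 1 + 18 = 19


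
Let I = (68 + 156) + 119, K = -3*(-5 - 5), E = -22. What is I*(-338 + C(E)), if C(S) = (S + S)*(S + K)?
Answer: -236670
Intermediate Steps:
K = 30 (K = -3*(-10) = 30)
C(S) = 2*S*(30 + S) (C(S) = (S + S)*(S + 30) = (2*S)*(30 + S) = 2*S*(30 + S))
I = 343 (I = 224 + 119 = 343)
I*(-338 + C(E)) = 343*(-338 + 2*(-22)*(30 - 22)) = 343*(-338 + 2*(-22)*8) = 343*(-338 - 352) = 343*(-690) = -236670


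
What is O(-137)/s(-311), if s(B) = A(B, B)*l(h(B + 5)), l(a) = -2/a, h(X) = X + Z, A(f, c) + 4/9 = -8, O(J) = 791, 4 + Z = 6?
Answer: -14238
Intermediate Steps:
Z = 2 (Z = -4 + 6 = 2)
A(f, c) = -76/9 (A(f, c) = -4/9 - 8 = -76/9)
h(X) = 2 + X (h(X) = X + 2 = 2 + X)
s(B) = 152/(9*(7 + B)) (s(B) = -(-152)/(9*(2 + (B + 5))) = -(-152)/(9*(2 + (5 + B))) = -(-152)/(9*(7 + B)) = 152/(9*(7 + B)))
O(-137)/s(-311) = 791/((152/(9*(7 - 311)))) = 791/(((152/9)/(-304))) = 791/(((152/9)*(-1/304))) = 791/(-1/18) = 791*(-18) = -14238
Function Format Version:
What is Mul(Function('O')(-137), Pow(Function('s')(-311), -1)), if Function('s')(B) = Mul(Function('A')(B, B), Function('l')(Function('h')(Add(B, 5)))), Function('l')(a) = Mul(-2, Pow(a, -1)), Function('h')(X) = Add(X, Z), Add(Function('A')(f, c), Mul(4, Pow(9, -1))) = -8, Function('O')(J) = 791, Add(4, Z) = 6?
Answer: -14238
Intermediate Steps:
Z = 2 (Z = Add(-4, 6) = 2)
Function('A')(f, c) = Rational(-76, 9) (Function('A')(f, c) = Add(Rational(-4, 9), -8) = Rational(-76, 9))
Function('h')(X) = Add(2, X) (Function('h')(X) = Add(X, 2) = Add(2, X))
Function('s')(B) = Mul(Rational(152, 9), Pow(Add(7, B), -1)) (Function('s')(B) = Mul(Rational(-76, 9), Mul(-2, Pow(Add(2, Add(B, 5)), -1))) = Mul(Rational(-76, 9), Mul(-2, Pow(Add(2, Add(5, B)), -1))) = Mul(Rational(-76, 9), Mul(-2, Pow(Add(7, B), -1))) = Mul(Rational(152, 9), Pow(Add(7, B), -1)))
Mul(Function('O')(-137), Pow(Function('s')(-311), -1)) = Mul(791, Pow(Mul(Rational(152, 9), Pow(Add(7, -311), -1)), -1)) = Mul(791, Pow(Mul(Rational(152, 9), Pow(-304, -1)), -1)) = Mul(791, Pow(Mul(Rational(152, 9), Rational(-1, 304)), -1)) = Mul(791, Pow(Rational(-1, 18), -1)) = Mul(791, -18) = -14238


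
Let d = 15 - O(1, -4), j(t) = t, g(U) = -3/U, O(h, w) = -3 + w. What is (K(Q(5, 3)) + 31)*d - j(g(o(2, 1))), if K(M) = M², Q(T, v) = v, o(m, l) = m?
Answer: 1763/2 ≈ 881.50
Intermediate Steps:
d = 22 (d = 15 - (-3 - 4) = 15 - 1*(-7) = 15 + 7 = 22)
(K(Q(5, 3)) + 31)*d - j(g(o(2, 1))) = (3² + 31)*22 - (-3)/2 = (9 + 31)*22 - (-3)/2 = 40*22 - 1*(-3/2) = 880 + 3/2 = 1763/2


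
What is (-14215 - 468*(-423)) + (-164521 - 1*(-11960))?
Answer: 31188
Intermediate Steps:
(-14215 - 468*(-423)) + (-164521 - 1*(-11960)) = (-14215 + 197964) + (-164521 + 11960) = 183749 - 152561 = 31188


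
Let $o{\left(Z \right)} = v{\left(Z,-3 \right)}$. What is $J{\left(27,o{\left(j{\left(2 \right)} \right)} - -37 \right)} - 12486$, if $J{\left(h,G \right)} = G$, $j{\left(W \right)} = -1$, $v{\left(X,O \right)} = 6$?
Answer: $-12443$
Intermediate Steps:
$o{\left(Z \right)} = 6$
$J{\left(27,o{\left(j{\left(2 \right)} \right)} - -37 \right)} - 12486 = \left(6 - -37\right) - 12486 = \left(6 + 37\right) - 12486 = 43 - 12486 = -12443$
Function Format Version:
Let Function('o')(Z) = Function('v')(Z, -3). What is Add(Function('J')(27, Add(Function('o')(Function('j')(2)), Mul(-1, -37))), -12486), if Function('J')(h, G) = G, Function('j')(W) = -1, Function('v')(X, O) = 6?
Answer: -12443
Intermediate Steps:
Function('o')(Z) = 6
Add(Function('J')(27, Add(Function('o')(Function('j')(2)), Mul(-1, -37))), -12486) = Add(Add(6, Mul(-1, -37)), -12486) = Add(Add(6, 37), -12486) = Add(43, -12486) = -12443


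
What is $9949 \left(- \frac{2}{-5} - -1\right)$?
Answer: $\frac{69643}{5} \approx 13929.0$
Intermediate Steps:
$9949 \left(- \frac{2}{-5} - -1\right) = 9949 \left(\left(-2\right) \left(- \frac{1}{5}\right) + 1\right) = 9949 \left(\frac{2}{5} + 1\right) = 9949 \cdot \frac{7}{5} = \frac{69643}{5}$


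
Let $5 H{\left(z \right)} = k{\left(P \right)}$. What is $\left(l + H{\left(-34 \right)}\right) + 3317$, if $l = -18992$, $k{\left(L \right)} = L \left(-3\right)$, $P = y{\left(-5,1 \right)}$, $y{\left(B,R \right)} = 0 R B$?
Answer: $-15675$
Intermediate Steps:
$y{\left(B,R \right)} = 0$ ($y{\left(B,R \right)} = 0 B = 0$)
$P = 0$
$k{\left(L \right)} = - 3 L$
$H{\left(z \right)} = 0$ ($H{\left(z \right)} = \frac{\left(-3\right) 0}{5} = \frac{1}{5} \cdot 0 = 0$)
$\left(l + H{\left(-34 \right)}\right) + 3317 = \left(-18992 + 0\right) + 3317 = -18992 + 3317 = -15675$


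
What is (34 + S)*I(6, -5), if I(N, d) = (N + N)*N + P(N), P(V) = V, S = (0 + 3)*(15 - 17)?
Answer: 2184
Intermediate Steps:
S = -6 (S = 3*(-2) = -6)
I(N, d) = N + 2*N**2 (I(N, d) = (N + N)*N + N = (2*N)*N + N = 2*N**2 + N = N + 2*N**2)
(34 + S)*I(6, -5) = (34 - 6)*(6*(1 + 2*6)) = 28*(6*(1 + 12)) = 28*(6*13) = 28*78 = 2184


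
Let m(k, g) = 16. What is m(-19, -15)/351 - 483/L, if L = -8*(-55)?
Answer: -162493/154440 ≈ -1.0521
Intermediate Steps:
L = 440
m(-19, -15)/351 - 483/L = 16/351 - 483/440 = -162493/154440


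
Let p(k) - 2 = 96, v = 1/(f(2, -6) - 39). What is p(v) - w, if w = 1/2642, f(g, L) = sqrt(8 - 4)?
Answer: 258915/2642 ≈ 98.000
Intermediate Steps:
f(g, L) = 2 (f(g, L) = sqrt(4) = 2)
w = 1/2642 ≈ 0.00037850
v = -1/37 (v = 1/(2 - 39) = 1/(-37) = -1/37 ≈ -0.027027)
p(k) = 98 (p(k) = 2 + 96 = 98)
p(v) - w = 98 - 1*1/2642 = 98 - 1/2642 = 258915/2642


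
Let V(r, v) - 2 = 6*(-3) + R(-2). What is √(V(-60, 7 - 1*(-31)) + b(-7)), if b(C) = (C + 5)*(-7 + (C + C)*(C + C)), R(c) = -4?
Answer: I*√398 ≈ 19.95*I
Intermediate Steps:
b(C) = (-7 + 4*C²)*(5 + C) (b(C) = (5 + C)*(-7 + (2*C)*(2*C)) = (5 + C)*(-7 + 4*C²) = (-7 + 4*C²)*(5 + C))
V(r, v) = -20 (V(r, v) = 2 + (6*(-3) - 4) = 2 + (-18 - 4) = 2 - 22 = -20)
√(V(-60, 7 - 1*(-31)) + b(-7)) = √(-20 + (-35 - 7*(-7) + 4*(-7)³ + 20*(-7)²)) = √(-20 + (-35 + 49 + 4*(-343) + 20*49)) = √(-20 + (-35 + 49 - 1372 + 980)) = √(-20 - 378) = √(-398) = I*√398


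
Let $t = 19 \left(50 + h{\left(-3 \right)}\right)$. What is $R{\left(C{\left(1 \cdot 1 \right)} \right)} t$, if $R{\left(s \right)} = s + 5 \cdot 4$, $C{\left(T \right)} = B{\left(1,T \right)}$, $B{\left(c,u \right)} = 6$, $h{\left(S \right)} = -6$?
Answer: $21736$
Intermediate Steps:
$C{\left(T \right)} = 6$
$t = 836$ ($t = 19 \left(50 - 6\right) = 19 \cdot 44 = 836$)
$R{\left(s \right)} = 20 + s$ ($R{\left(s \right)} = s + 20 = 20 + s$)
$R{\left(C{\left(1 \cdot 1 \right)} \right)} t = \left(20 + 6\right) 836 = 26 \cdot 836 = 21736$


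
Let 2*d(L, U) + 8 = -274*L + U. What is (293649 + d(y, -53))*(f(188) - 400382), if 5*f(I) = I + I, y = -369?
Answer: -688870959081/5 ≈ -1.3777e+11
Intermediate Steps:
d(L, U) = -4 + U/2 - 137*L (d(L, U) = -4 + (-274*L + U)/2 = -4 + (U - 274*L)/2 = -4 + (U/2 - 137*L) = -4 + U/2 - 137*L)
f(I) = 2*I/5 (f(I) = (I + I)/5 = (2*I)/5 = 2*I/5)
(293649 + d(y, -53))*(f(188) - 400382) = (293649 + (-4 + (½)*(-53) - 137*(-369)))*((⅖)*188 - 400382) = (293649 + (-4 - 53/2 + 50553))*(376/5 - 400382) = (293649 + 101045/2)*(-2001534/5) = (688343/2)*(-2001534/5) = -688870959081/5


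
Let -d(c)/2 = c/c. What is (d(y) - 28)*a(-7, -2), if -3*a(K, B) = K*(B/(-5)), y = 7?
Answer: -28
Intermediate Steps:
d(c) = -2 (d(c) = -2*c/c = -2*1 = -2)
a(K, B) = B*K/15 (a(K, B) = -K*B/(-5)/3 = -K*B*(-1/5)/3 = -K*(-B/5)/3 = -(-1)*B*K/15 = B*K/15)
(d(y) - 28)*a(-7, -2) = (-2 - 28)*((1/15)*(-2)*(-7)) = -30*14/15 = -28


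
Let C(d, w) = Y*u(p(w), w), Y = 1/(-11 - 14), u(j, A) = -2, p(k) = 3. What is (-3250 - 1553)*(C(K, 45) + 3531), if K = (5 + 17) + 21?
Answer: -423994431/25 ≈ -1.6960e+7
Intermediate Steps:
K = 43 (K = 22 + 21 = 43)
Y = -1/25 (Y = 1/(-25) = -1/25 ≈ -0.040000)
C(d, w) = 2/25 (C(d, w) = -1/25*(-2) = 2/25)
(-3250 - 1553)*(C(K, 45) + 3531) = (-3250 - 1553)*(2/25 + 3531) = -4803*88277/25 = -423994431/25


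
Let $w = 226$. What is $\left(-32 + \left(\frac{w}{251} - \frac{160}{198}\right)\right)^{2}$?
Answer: $\frac{628649179876}{617472801} \approx 1018.1$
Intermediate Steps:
$\left(-32 + \left(\frac{w}{251} - \frac{160}{198}\right)\right)^{2} = \left(-32 + \left(\frac{226}{251} - \frac{160}{198}\right)\right)^{2} = \left(-32 + \left(226 \cdot \frac{1}{251} - \frac{80}{99}\right)\right)^{2} = \left(-32 + \left(\frac{226}{251} - \frac{80}{99}\right)\right)^{2} = \left(-32 + \frac{2294}{24849}\right)^{2} = \left(- \frac{792874}{24849}\right)^{2} = \frac{628649179876}{617472801}$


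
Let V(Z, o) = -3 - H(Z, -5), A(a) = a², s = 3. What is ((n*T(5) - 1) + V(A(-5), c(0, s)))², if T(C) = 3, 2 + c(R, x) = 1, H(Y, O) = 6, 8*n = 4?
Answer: 289/4 ≈ 72.250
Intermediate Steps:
n = ½ (n = (⅛)*4 = ½ ≈ 0.50000)
c(R, x) = -1 (c(R, x) = -2 + 1 = -1)
V(Z, o) = -9 (V(Z, o) = -3 - 1*6 = -3 - 6 = -9)
((n*T(5) - 1) + V(A(-5), c(0, s)))² = (((½)*3 - 1) - 9)² = ((3/2 - 1) - 9)² = (½ - 9)² = (-17/2)² = 289/4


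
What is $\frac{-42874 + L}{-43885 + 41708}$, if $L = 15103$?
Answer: $\frac{27771}{2177} \approx 12.757$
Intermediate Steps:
$\frac{-42874 + L}{-43885 + 41708} = \frac{-42874 + 15103}{-43885 + 41708} = - \frac{27771}{-2177} = \left(-27771\right) \left(- \frac{1}{2177}\right) = \frac{27771}{2177}$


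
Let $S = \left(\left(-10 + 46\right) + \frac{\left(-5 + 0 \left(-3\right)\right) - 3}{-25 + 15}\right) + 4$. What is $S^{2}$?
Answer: $\frac{41616}{25} \approx 1664.6$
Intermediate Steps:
$S = \frac{204}{5}$ ($S = \left(36 + \frac{\left(-5 + 0\right) - 3}{-10}\right) + 4 = \left(36 + \left(-5 - 3\right) \left(- \frac{1}{10}\right)\right) + 4 = \left(36 - - \frac{4}{5}\right) + 4 = \left(36 + \frac{4}{5}\right) + 4 = \frac{184}{5} + 4 = \frac{204}{5} \approx 40.8$)
$S^{2} = \left(\frac{204}{5}\right)^{2} = \frac{41616}{25}$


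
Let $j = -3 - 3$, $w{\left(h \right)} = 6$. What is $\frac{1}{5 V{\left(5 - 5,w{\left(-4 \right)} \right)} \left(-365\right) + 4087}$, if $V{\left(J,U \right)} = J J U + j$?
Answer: $\frac{1}{15037} \approx 6.6503 \cdot 10^{-5}$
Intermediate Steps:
$j = -6$
$V{\left(J,U \right)} = -6 + U J^{2}$ ($V{\left(J,U \right)} = J J U - 6 = J^{2} U - 6 = U J^{2} - 6 = -6 + U J^{2}$)
$\frac{1}{5 V{\left(5 - 5,w{\left(-4 \right)} \right)} \left(-365\right) + 4087} = \frac{1}{5 \left(-6 + 6 \left(5 - 5\right)^{2}\right) \left(-365\right) + 4087} = \frac{1}{5 \left(-6 + 6 \cdot 0^{2}\right) \left(-365\right) + 4087} = \frac{1}{5 \left(-6 + 6 \cdot 0\right) \left(-365\right) + 4087} = \frac{1}{5 \left(-6 + 0\right) \left(-365\right) + 4087} = \frac{1}{5 \left(-6\right) \left(-365\right) + 4087} = \frac{1}{\left(-30\right) \left(-365\right) + 4087} = \frac{1}{10950 + 4087} = \frac{1}{15037}$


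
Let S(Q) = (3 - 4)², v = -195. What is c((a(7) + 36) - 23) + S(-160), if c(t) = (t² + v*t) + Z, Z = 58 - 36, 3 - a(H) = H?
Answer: -1651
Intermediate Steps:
a(H) = 3 - H
S(Q) = 1 (S(Q) = (-1)² = 1)
Z = 22
c(t) = 22 + t² - 195*t (c(t) = (t² - 195*t) + 22 = 22 + t² - 195*t)
c((a(7) + 36) - 23) + S(-160) = (22 + (((3 - 1*7) + 36) - 23)² - 195*(((3 - 1*7) + 36) - 23)) + 1 = (22 + (((3 - 7) + 36) - 23)² - 195*(((3 - 7) + 36) - 23)) + 1 = (22 + ((-4 + 36) - 23)² - 195*((-4 + 36) - 23)) + 1 = (22 + (32 - 23)² - 195*(32 - 23)) + 1 = (22 + 9² - 195*9) + 1 = (22 + 81 - 1755) + 1 = -1652 + 1 = -1651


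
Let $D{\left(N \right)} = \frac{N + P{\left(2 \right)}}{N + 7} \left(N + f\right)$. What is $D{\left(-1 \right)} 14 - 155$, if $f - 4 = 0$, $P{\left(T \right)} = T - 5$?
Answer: $-183$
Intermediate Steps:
$P{\left(T \right)} = -5 + T$ ($P{\left(T \right)} = T - 5 = -5 + T$)
$f = 4$ ($f = 4 + 0 = 4$)
$D{\left(N \right)} = \frac{\left(-3 + N\right) \left(4 + N\right)}{7 + N}$ ($D{\left(N \right)} = \frac{N + \left(-5 + 2\right)}{N + 7} \left(N + 4\right) = \frac{N - 3}{7 + N} \left(4 + N\right) = \frac{-3 + N}{7 + N} \left(4 + N\right) = \frac{\left(-3 + N\right) \left(4 + N\right)}{7 + N}$)
$D{\left(-1 \right)} 14 - 155 = \frac{-12 - 1 + \left(-1\right)^{2}}{7 - 1} \cdot 14 - 155 = \frac{-12 - 1 + 1}{6} \cdot 14 - 155 = \frac{1}{6} \left(-12\right) 14 - 155 = \left(-2\right) 14 - 155 = -28 - 155 = -183$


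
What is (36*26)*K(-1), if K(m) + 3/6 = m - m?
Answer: -468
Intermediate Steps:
K(m) = -1/2 (K(m) = -1/2 + (m - m) = -1/2 + 0 = -1/2)
(36*26)*K(-1) = (36*26)*(-1/2) = 936*(-1/2) = -468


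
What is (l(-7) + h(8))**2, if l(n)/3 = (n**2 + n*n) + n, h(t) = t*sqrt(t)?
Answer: 75041 + 8736*sqrt(2) ≈ 87396.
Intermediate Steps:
h(t) = t**(3/2)
l(n) = 3*n + 6*n**2 (l(n) = 3*((n**2 + n*n) + n) = 3*((n**2 + n**2) + n) = 3*(2*n**2 + n) = 3*(n + 2*n**2) = 3*n + 6*n**2)
(l(-7) + h(8))**2 = (3*(-7)*(1 + 2*(-7)) + 8**(3/2))**2 = (3*(-7)*(1 - 14) + 16*sqrt(2))**2 = (3*(-7)*(-13) + 16*sqrt(2))**2 = (273 + 16*sqrt(2))**2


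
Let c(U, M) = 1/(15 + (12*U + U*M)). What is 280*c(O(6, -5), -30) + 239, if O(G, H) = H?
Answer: 725/3 ≈ 241.67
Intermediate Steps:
c(U, M) = 1/(15 + 12*U + M*U) (c(U, M) = 1/(15 + (12*U + M*U)) = 1/(15 + 12*U + M*U))
280*c(O(6, -5), -30) + 239 = 280/(15 + 12*(-5) - 30*(-5)) + 239 = 280/(15 - 60 + 150) + 239 = 280/105 + 239 = 280*(1/105) + 239 = 8/3 + 239 = 725/3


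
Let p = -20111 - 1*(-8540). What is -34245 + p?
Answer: -45816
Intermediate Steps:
p = -11571 (p = -20111 + 8540 = -11571)
-34245 + p = -34245 - 11571 = -45816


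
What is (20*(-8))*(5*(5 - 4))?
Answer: -800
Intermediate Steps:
(20*(-8))*(5*(5 - 4)) = -800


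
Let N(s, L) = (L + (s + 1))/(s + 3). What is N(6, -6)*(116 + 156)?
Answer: 272/9 ≈ 30.222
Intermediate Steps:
N(s, L) = (1 + L + s)/(3 + s) (N(s, L) = (L + (1 + s))/(3 + s) = (1 + L + s)/(3 + s))
N(6, -6)*(116 + 156) = ((1 - 6 + 6)/(3 + 6))*(116 + 156) = (1/9)*272 = 272/9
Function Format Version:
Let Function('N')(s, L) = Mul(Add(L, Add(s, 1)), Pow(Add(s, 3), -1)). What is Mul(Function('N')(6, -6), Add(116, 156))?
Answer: Rational(272, 9) ≈ 30.222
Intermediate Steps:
Function('N')(s, L) = Mul(Pow(Add(3, s), -1), Add(1, L, s)) (Function('N')(s, L) = Mul(Add(L, Add(1, s)), Pow(Add(3, s), -1)) = Mul(Add(1, L, s), Pow(Add(3, s), -1)) = Mul(Pow(Add(3, s), -1), Add(1, L, s)))
Mul(Function('N')(6, -6), Add(116, 156)) = Mul(Mul(Pow(Add(3, 6), -1), Add(1, -6, 6)), Add(116, 156)) = Mul(Mul(Pow(9, -1), 1), 272) = Mul(Mul(Rational(1, 9), 1), 272) = Mul(Rational(1, 9), 272) = Rational(272, 9)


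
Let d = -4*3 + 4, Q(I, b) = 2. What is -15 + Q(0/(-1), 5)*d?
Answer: -31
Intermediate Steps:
d = -8 (d = -12 + 4 = -8)
-15 + Q(0/(-1), 5)*d = -15 + 2*(-8) = -15 - 16 = -31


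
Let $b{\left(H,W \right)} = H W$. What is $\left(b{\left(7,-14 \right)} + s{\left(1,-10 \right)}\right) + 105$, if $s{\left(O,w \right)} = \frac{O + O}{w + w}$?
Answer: $\frac{69}{10} \approx 6.9$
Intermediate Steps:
$s{\left(O,w \right)} = \frac{O}{w}$ ($s{\left(O,w \right)} = \frac{2 O}{2 w} = 2 O \frac{1}{2 w} = \frac{O}{w}$)
$\left(b{\left(7,-14 \right)} + s{\left(1,-10 \right)}\right) + 105 = \left(7 \left(-14\right) + 1 \frac{1}{-10}\right) + 105 = \left(-98 + 1 \left(- \frac{1}{10}\right)\right) + 105 = \left(-98 - \frac{1}{10}\right) + 105 = - \frac{981}{10} + 105 = \frac{69}{10}$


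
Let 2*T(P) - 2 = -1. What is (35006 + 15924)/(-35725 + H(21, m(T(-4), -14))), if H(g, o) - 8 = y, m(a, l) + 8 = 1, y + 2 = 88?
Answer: -50930/35631 ≈ -1.4294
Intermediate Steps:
y = 86 (y = -2 + 88 = 86)
T(P) = 1/2 (T(P) = 1 + (1/2)*(-1) = 1 - 1/2 = 1/2)
m(a, l) = -7 (m(a, l) = -8 + 1 = -7)
H(g, o) = 94 (H(g, o) = 8 + 86 = 94)
(35006 + 15924)/(-35725 + H(21, m(T(-4), -14))) = (35006 + 15924)/(-35725 + 94) = 50930/(-35631) = 50930*(-1/35631) = -50930/35631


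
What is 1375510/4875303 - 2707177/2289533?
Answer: -10049032612801/11162167103499 ≈ -0.90028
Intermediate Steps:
1375510/4875303 - 2707177/2289533 = -10049032612801/11162167103499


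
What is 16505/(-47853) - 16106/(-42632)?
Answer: 33539629/1020034548 ≈ 0.032881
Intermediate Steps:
16505/(-47853) - 16106/(-42632) = 16505*(-1/47853) - 16106*(-1/42632) = -16505/47853 + 8053/21316 = 33539629/1020034548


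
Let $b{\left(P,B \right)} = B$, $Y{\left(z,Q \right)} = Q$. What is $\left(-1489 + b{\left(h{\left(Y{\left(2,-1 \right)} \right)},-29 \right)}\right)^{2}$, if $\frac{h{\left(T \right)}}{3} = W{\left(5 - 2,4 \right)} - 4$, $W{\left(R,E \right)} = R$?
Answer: $2304324$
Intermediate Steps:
$h{\left(T \right)} = -3$ ($h{\left(T \right)} = 3 \left(\left(5 - 2\right) - 4\right) = 3 \left(3 - 4\right) = 3 \left(-1\right) = -3$)
$\left(-1489 + b{\left(h{\left(Y{\left(2,-1 \right)} \right)},-29 \right)}\right)^{2} = \left(-1489 - 29\right)^{2} = \left(-1518\right)^{2} = 2304324$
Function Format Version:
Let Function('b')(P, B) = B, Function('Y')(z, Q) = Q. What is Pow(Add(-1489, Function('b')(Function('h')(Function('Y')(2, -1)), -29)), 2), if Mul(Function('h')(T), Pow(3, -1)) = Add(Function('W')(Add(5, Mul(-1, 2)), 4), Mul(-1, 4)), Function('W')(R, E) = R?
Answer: 2304324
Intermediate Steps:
Function('h')(T) = -3 (Function('h')(T) = Mul(3, Add(Add(5, Mul(-1, 2)), Mul(-1, 4))) = Mul(3, Add(Add(5, -2), -4)) = Mul(3, Add(3, -4)) = Mul(3, -1) = -3)
Pow(Add(-1489, Function('b')(Function('h')(Function('Y')(2, -1)), -29)), 2) = Pow(Add(-1489, -29), 2) = Pow(-1518, 2) = 2304324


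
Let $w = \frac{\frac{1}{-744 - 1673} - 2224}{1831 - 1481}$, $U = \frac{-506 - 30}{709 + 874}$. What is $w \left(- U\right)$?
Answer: $- \frac{1440609612}{669569425} \approx -2.1515$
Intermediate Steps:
$U = - \frac{536}{1583} \approx -0.3386$
$w = - \frac{5375409}{845950}$ ($w = \frac{\frac{1}{-2417} - 2224}{350} = \left(- \frac{1}{2417} - 2224\right) \frac{1}{350} = \left(- \frac{5375409}{2417}\right) \frac{1}{350} = - \frac{5375409}{845950} \approx -6.3543$)
$w \left(- U\right) = - \frac{5375409 \left(\left(-1\right) \left(- \frac{536}{1583}\right)\right)}{845950} = \left(- \frac{5375409}{845950}\right) \frac{536}{1583} = - \frac{1440609612}{669569425}$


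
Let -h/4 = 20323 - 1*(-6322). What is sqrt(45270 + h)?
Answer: I*sqrt(61310) ≈ 247.61*I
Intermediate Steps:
h = -106580 (h = -4*(20323 - 1*(-6322)) = -4*(20323 + 6322) = -4*26645 = -106580)
sqrt(45270 + h) = sqrt(45270 - 106580) = sqrt(-61310) = I*sqrt(61310)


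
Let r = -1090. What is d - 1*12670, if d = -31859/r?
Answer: -13778441/1090 ≈ -12641.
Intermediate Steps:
d = 31859/1090 (d = -31859/(-1090) = -31859*(-1/1090) = 31859/1090 ≈ 29.228)
d - 1*12670 = 31859/1090 - 1*12670 = 31859/1090 - 12670 = -13778441/1090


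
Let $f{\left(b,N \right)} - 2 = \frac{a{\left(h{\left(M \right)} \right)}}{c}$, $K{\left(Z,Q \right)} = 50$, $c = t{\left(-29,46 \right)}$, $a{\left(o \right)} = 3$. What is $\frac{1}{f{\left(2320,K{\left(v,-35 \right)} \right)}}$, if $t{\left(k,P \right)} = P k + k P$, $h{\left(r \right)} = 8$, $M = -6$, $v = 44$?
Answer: $\frac{2668}{5333} \approx 0.50028$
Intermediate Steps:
$t{\left(k,P \right)} = 2 P k$ ($t{\left(k,P \right)} = P k + P k = 2 P k$)
$c = -2668$ ($c = 2 \cdot 46 \left(-29\right) = -2668$)
$f{\left(b,N \right)} = \frac{5333}{2668}$ ($f{\left(b,N \right)} = 2 + \frac{3}{-2668} = 2 + 3 \left(- \frac{1}{2668}\right) = 2 - \frac{3}{2668} = \frac{5333}{2668}$)
$\frac{1}{f{\left(2320,K{\left(v,-35 \right)} \right)}} = \frac{1}{\frac{5333}{2668}} = \frac{2668}{5333}$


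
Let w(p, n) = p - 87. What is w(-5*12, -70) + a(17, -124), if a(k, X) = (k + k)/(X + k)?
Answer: -15763/107 ≈ -147.32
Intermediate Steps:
w(p, n) = -87 + p
a(k, X) = 2*k/(X + k) (a(k, X) = (2*k)/(X + k) = 2*k/(X + k))
w(-5*12, -70) + a(17, -124) = (-87 - 5*12) + 2*17/(-124 + 17) = (-87 - 60) + 2*17/(-107) = -147 + 2*17*(-1/107) = -147 - 34/107 = -15763/107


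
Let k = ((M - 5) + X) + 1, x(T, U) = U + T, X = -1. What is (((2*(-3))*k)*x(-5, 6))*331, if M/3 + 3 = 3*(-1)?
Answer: 45678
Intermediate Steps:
x(T, U) = T + U
M = -18 (M = -9 + 3*(3*(-1)) = -9 + 3*(-3) = -9 - 9 = -18)
k = -23 (k = ((-18 - 5) - 1) + 1 = (-23 - 1) + 1 = -24 + 1 = -23)
(((2*(-3))*k)*x(-5, 6))*331 = (((2*(-3))*(-23))*(-5 + 6))*331 = (-6*(-23)*1)*331 = (138*1)*331 = 138*331 = 45678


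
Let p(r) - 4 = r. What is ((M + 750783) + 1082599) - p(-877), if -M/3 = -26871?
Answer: 1914868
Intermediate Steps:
M = 80613 (M = -3*(-26871) = 80613)
p(r) = 4 + r
((M + 750783) + 1082599) - p(-877) = ((80613 + 750783) + 1082599) - (4 - 877) = (831396 + 1082599) - 1*(-873) = 1913995 + 873 = 1914868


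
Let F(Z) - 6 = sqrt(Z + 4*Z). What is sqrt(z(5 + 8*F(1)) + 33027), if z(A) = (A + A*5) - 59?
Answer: sqrt(33286 + 48*sqrt(5)) ≈ 182.74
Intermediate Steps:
F(Z) = 6 + sqrt(5)*sqrt(Z) (F(Z) = 6 + sqrt(Z + 4*Z) = 6 + sqrt(5*Z) = 6 + sqrt(5)*sqrt(Z))
z(A) = -59 + 6*A (z(A) = (A + 5*A) - 59 = 6*A - 59 = -59 + 6*A)
sqrt(z(5 + 8*F(1)) + 33027) = sqrt((-59 + 6*(5 + 8*(6 + sqrt(5)*sqrt(1)))) + 33027) = sqrt((-59 + 6*(5 + 8*(6 + sqrt(5)*1))) + 33027) = sqrt((-59 + 6*(5 + 8*(6 + sqrt(5)))) + 33027) = sqrt((-59 + 6*(5 + (48 + 8*sqrt(5)))) + 33027) = sqrt((-59 + 6*(53 + 8*sqrt(5))) + 33027) = sqrt((-59 + (318 + 48*sqrt(5))) + 33027) = sqrt((259 + 48*sqrt(5)) + 33027) = sqrt(33286 + 48*sqrt(5))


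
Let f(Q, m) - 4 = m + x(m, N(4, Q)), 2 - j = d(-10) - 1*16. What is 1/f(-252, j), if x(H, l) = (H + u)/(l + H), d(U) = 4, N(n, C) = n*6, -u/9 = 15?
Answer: 38/563 ≈ 0.067496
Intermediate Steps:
u = -135 (u = -9*15 = -135)
N(n, C) = 6*n
x(H, l) = (-135 + H)/(H + l) (x(H, l) = (H - 135)/(l + H) = (-135 + H)/(H + l))
j = 14 (j = 2 - (4 - 1*16) = 2 - (4 - 16) = 2 - 1*(-12) = 2 + 12 = 14)
f(Q, m) = 4 + m + (-135 + m)/(24 + m) (f(Q, m) = 4 + (m + (-135 + m)/(m + 6*4)) = 4 + (m + (-135 + m)/(m + 24)) = 4 + (m + (-135 + m)/(24 + m)) = 4 + m + (-135 + m)/(24 + m))
1/f(-252, j) = 1/((-39 + 14**2 + 29*14)/(24 + 14)) = 1/((-39 + 196 + 406)/38) = 1/((1/38)*563) = 1/(563/38) = 38/563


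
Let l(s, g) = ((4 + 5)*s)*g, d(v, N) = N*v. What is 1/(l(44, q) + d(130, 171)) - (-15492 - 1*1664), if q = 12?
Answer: 462903193/26982 ≈ 17156.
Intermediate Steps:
l(s, g) = 9*g*s (l(s, g) = (9*s)*g = 9*g*s)
1/(l(44, q) + d(130, 171)) - (-15492 - 1*1664) = 1/(9*12*44 + 171*130) - (-15492 - 1*1664) = 1/(4752 + 22230) - (-15492 - 1664) = 1/26982 - 1*(-17156) = 1/26982 + 17156 = 462903193/26982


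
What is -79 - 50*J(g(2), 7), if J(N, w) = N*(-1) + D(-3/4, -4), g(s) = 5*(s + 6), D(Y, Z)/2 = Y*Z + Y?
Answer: 1696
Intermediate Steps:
D(Y, Z) = 2*Y + 2*Y*Z (D(Y, Z) = 2*(Y*Z + Y) = 2*(Y + Y*Z) = 2*Y + 2*Y*Z)
g(s) = 30 + 5*s (g(s) = 5*(6 + s) = 30 + 5*s)
J(N, w) = 9/2 - N (J(N, w) = N*(-1) + 2*(-3/4)*(1 - 4) = -N + 2*(-3*¼)*(-3) = -N + 2*(-¾)*(-3) = -N + 9/2 = 9/2 - N)
-79 - 50*J(g(2), 7) = -79 - 50*(9/2 - (30 + 5*2)) = -79 - 50*(9/2 - (30 + 10)) = -79 - 50*(9/2 - 1*40) = -79 - 50*(9/2 - 40) = -79 - 50*(-71/2) = -79 + 1775 = 1696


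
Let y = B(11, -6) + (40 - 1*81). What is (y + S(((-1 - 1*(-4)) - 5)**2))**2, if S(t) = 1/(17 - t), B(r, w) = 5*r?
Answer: 33489/169 ≈ 198.16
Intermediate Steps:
y = 14 (y = 5*11 + (40 - 1*81) = 55 + (40 - 81) = 55 - 41 = 14)
(y + S(((-1 - 1*(-4)) - 5)**2))**2 = (14 - 1/(-17 + ((-1 - 1*(-4)) - 5)**2))**2 = (14 - 1/(-17 + ((-1 + 4) - 5)**2))**2 = (14 - 1/(-17 + (3 - 5)**2))**2 = (14 - 1/(-17 + (-2)**2))**2 = (14 - 1/(-17 + 4))**2 = (14 - 1/(-13))**2 = (14 - 1*(-1/13))**2 = (14 + 1/13)**2 = (183/13)**2 = 33489/169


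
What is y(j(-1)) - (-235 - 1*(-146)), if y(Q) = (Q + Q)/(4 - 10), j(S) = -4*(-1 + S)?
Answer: 259/3 ≈ 86.333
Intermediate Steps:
j(S) = 4 - 4*S
y(Q) = -Q/3 (y(Q) = (2*Q)/(-6) = (2*Q)*(-⅙) = -Q/3)
y(j(-1)) - (-235 - 1*(-146)) = -(4 - 4*(-1))/3 - (-235 - 1*(-146)) = -(4 + 4)/3 - (-235 + 146) = -⅓*8 - 1*(-89) = -8/3 + 89 = 259/3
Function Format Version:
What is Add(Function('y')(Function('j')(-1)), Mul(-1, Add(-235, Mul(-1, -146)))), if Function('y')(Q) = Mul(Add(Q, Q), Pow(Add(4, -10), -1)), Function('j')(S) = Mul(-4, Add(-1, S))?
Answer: Rational(259, 3) ≈ 86.333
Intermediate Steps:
Function('j')(S) = Add(4, Mul(-4, S))
Function('y')(Q) = Mul(Rational(-1, 3), Q) (Function('y')(Q) = Mul(Mul(2, Q), Pow(-6, -1)) = Mul(Mul(2, Q), Rational(-1, 6)) = Mul(Rational(-1, 3), Q))
Add(Function('y')(Function('j')(-1)), Mul(-1, Add(-235, Mul(-1, -146)))) = Add(Mul(Rational(-1, 3), Add(4, Mul(-4, -1))), Mul(-1, Add(-235, Mul(-1, -146)))) = Add(Mul(Rational(-1, 3), Add(4, 4)), Mul(-1, Add(-235, 146))) = Add(Mul(Rational(-1, 3), 8), Mul(-1, -89)) = Add(Rational(-8, 3), 89) = Rational(259, 3)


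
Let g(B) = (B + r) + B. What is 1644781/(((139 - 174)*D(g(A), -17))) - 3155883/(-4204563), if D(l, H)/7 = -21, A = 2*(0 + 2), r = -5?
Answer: 2310607451246/7210825545 ≈ 320.44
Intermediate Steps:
A = 4 (A = 2*2 = 4)
g(B) = -5 + 2*B (g(B) = (B - 5) + B = (-5 + B) + B = -5 + 2*B)
D(l, H) = -147 (D(l, H) = 7*(-21) = -147)
1644781/(((139 - 174)*D(g(A), -17))) - 3155883/(-4204563) = 1644781/(((139 - 174)*(-147))) - 3155883/(-4204563) = 1644781/((-35*(-147))) - 3155883*(-1/4204563) = 1644781/5145 + 1051961/1401521 = 2310607451246/7210825545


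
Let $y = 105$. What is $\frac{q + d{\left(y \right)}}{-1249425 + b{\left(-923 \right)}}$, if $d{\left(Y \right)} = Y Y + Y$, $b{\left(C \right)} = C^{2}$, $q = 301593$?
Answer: $- \frac{312723}{397496} \approx -0.78673$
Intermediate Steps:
$d{\left(Y \right)} = Y + Y^{2}$ ($d{\left(Y \right)} = Y^{2} + Y = Y + Y^{2}$)
$\frac{q + d{\left(y \right)}}{-1249425 + b{\left(-923 \right)}} = \frac{301593 + 105 \left(1 + 105\right)}{-1249425 + \left(-923\right)^{2}} = \frac{301593 + 105 \cdot 106}{-1249425 + 851929} = \frac{301593 + 11130}{-397496} = 312723 \left(- \frac{1}{397496}\right) = - \frac{312723}{397496}$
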